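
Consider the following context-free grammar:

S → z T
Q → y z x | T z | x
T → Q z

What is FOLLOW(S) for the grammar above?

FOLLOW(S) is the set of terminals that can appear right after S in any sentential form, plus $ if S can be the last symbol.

We compute FOLLOW(S) using the standard algorithm.
FOLLOW(S) starts with {$}.
FIRST(Q) = {x, y}
FIRST(S) = {z}
FIRST(T) = {x, y}
FOLLOW(Q) = {z}
FOLLOW(S) = {$}
FOLLOW(T) = {$, z}
Therefore, FOLLOW(S) = {$}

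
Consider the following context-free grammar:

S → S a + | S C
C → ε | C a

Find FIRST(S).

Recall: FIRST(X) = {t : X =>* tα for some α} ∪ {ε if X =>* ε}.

We compute FIRST(S) using the standard algorithm.
FIRST(C) = {a, ε}
FIRST(S) = {}
Therefore, FIRST(S) = {}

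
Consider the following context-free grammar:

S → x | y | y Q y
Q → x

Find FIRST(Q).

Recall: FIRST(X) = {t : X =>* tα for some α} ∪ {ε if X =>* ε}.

We compute FIRST(Q) using the standard algorithm.
FIRST(Q) = {x}
FIRST(S) = {x, y}
Therefore, FIRST(Q) = {x}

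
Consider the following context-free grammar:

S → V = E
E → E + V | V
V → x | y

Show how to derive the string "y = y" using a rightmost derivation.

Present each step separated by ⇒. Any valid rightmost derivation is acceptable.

S ⇒ V = E ⇒ V = V ⇒ V = y ⇒ y = y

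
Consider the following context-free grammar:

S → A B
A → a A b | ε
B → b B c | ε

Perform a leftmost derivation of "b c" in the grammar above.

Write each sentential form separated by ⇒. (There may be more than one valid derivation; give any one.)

S ⇒ A B ⇒ B ⇒ b B c ⇒ b c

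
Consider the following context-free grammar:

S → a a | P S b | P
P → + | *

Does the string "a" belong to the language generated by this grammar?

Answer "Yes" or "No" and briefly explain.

No - no valid derivation exists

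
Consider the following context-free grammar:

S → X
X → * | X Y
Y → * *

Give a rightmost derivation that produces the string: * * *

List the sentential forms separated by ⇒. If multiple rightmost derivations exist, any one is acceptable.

S ⇒ X ⇒ X Y ⇒ X * * ⇒ * * *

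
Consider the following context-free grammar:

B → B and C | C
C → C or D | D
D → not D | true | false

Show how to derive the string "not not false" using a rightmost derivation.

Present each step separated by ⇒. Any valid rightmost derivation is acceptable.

B ⇒ C ⇒ D ⇒ not D ⇒ not not D ⇒ not not false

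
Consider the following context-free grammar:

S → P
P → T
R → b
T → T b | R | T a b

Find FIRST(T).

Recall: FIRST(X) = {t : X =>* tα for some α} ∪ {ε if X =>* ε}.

We compute FIRST(T) using the standard algorithm.
FIRST(P) = {b}
FIRST(R) = {b}
FIRST(S) = {b}
FIRST(T) = {b}
Therefore, FIRST(T) = {b}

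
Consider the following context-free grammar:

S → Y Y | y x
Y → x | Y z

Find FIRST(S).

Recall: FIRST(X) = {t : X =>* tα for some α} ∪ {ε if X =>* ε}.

We compute FIRST(S) using the standard algorithm.
FIRST(S) = {x, y}
FIRST(Y) = {x}
Therefore, FIRST(S) = {x, y}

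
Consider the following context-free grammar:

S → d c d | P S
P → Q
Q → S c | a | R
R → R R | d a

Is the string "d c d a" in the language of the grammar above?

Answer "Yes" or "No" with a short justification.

No - no valid derivation exists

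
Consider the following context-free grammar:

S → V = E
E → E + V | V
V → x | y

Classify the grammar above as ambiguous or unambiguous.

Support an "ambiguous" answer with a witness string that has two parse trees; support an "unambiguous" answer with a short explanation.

Unambiguous - every string in the language has a unique parse tree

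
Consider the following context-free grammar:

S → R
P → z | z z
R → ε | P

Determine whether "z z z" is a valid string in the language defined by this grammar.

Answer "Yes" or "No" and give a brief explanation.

No - no valid derivation exists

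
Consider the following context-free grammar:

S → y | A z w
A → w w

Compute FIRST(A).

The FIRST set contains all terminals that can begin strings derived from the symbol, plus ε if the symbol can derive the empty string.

We compute FIRST(A) using the standard algorithm.
FIRST(A) = {w}
FIRST(S) = {w, y}
Therefore, FIRST(A) = {w}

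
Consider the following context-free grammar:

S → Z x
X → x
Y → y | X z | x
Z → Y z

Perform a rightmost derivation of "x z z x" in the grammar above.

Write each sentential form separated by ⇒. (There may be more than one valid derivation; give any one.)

S ⇒ Z x ⇒ Y z x ⇒ X z z x ⇒ x z z x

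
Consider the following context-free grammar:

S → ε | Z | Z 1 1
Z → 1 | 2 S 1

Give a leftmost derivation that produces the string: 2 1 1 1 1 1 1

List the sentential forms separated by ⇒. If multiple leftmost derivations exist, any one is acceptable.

S ⇒ Z 1 1 ⇒ 2 S 1 1 1 ⇒ 2 Z 1 1 1 1 1 ⇒ 2 1 1 1 1 1 1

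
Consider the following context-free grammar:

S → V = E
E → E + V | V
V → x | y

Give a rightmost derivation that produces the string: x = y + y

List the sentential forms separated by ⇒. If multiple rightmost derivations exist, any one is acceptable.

S ⇒ V = E ⇒ V = E + V ⇒ V = E + y ⇒ V = V + y ⇒ V = y + y ⇒ x = y + y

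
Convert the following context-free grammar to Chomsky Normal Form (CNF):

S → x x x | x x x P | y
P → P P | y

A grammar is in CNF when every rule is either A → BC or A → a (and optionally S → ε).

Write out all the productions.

TX → x; S → y; P → y; S → TX X0; X0 → TX TX; S → TX X1; X1 → TX X2; X2 → TX P; P → P P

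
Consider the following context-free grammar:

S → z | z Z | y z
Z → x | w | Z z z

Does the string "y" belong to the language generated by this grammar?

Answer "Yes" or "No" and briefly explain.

No - no valid derivation exists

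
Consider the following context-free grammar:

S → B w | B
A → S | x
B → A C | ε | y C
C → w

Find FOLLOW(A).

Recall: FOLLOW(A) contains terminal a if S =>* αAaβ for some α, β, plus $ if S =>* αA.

We compute FOLLOW(A) using the standard algorithm.
FOLLOW(S) starts with {$}.
FIRST(A) = {w, x, y, ε}
FIRST(B) = {w, x, y, ε}
FIRST(C) = {w}
FIRST(S) = {w, x, y, ε}
FOLLOW(A) = {w}
FOLLOW(B) = {$, w}
FOLLOW(C) = {$, w}
FOLLOW(S) = {$, w}
Therefore, FOLLOW(A) = {w}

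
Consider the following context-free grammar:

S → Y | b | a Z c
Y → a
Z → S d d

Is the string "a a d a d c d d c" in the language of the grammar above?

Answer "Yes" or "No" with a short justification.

No - no valid derivation exists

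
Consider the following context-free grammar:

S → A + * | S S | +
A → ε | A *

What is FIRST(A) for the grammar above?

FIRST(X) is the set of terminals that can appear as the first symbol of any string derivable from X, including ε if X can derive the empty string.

We compute FIRST(A) using the standard algorithm.
FIRST(A) = {*, ε}
FIRST(S) = {*, +}
Therefore, FIRST(A) = {*, ε}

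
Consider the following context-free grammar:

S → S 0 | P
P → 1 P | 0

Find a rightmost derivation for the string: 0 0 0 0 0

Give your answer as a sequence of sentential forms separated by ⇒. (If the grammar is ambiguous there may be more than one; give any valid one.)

S ⇒ S 0 ⇒ S 0 0 ⇒ S 0 0 0 ⇒ S 0 0 0 0 ⇒ P 0 0 0 0 ⇒ 0 0 0 0 0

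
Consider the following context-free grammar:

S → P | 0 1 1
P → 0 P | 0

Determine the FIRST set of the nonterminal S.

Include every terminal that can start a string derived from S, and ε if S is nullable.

We compute FIRST(S) using the standard algorithm.
FIRST(P) = {0}
FIRST(S) = {0}
Therefore, FIRST(S) = {0}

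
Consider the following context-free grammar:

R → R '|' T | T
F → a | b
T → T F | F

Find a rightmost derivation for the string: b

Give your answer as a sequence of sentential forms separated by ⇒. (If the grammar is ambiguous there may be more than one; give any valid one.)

R ⇒ T ⇒ F ⇒ b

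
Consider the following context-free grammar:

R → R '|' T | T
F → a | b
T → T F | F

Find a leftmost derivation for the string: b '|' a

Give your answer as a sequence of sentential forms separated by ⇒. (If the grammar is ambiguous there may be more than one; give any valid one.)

R ⇒ R '|' T ⇒ T '|' T ⇒ F '|' T ⇒ b '|' T ⇒ b '|' F ⇒ b '|' a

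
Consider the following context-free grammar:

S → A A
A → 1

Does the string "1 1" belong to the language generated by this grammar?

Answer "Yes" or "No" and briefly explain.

Yes - a valid derivation exists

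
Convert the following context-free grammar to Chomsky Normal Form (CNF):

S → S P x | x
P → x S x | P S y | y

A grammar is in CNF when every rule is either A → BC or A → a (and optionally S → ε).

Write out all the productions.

TX → x; S → x; TY → y; P → y; S → S X0; X0 → P TX; P → TX X1; X1 → S TX; P → P X2; X2 → S TY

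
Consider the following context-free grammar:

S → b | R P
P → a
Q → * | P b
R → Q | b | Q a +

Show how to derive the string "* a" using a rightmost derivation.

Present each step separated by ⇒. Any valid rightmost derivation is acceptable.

S ⇒ R P ⇒ R a ⇒ Q a ⇒ * a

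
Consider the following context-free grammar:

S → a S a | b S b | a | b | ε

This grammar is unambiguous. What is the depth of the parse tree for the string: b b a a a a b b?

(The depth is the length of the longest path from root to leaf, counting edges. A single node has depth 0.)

5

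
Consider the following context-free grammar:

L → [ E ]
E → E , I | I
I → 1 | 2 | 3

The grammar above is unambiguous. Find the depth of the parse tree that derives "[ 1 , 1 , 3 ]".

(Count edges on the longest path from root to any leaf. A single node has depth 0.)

5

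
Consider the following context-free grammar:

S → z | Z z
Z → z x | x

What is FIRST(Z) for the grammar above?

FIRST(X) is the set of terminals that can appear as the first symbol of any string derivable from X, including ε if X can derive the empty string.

We compute FIRST(Z) using the standard algorithm.
FIRST(S) = {x, z}
FIRST(Z) = {x, z}
Therefore, FIRST(Z) = {x, z}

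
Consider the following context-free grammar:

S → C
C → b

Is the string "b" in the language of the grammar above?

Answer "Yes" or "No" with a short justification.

Yes - a valid derivation exists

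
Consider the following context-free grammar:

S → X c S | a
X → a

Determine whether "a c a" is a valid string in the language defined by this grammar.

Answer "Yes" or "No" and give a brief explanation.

Yes - a valid derivation exists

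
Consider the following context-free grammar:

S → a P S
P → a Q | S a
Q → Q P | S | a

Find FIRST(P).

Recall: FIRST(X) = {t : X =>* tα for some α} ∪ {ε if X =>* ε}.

We compute FIRST(P) using the standard algorithm.
FIRST(P) = {a}
FIRST(Q) = {a}
FIRST(S) = {a}
Therefore, FIRST(P) = {a}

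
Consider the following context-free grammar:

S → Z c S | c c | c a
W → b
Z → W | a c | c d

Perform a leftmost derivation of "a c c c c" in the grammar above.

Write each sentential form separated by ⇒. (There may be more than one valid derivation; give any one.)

S ⇒ Z c S ⇒ a c c S ⇒ a c c c c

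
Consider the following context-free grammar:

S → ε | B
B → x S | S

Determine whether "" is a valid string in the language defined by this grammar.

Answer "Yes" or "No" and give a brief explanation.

Yes - a valid derivation exists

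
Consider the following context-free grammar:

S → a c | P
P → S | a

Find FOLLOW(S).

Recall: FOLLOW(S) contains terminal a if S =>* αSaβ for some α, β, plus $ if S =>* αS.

We compute FOLLOW(S) using the standard algorithm.
FOLLOW(S) starts with {$}.
FIRST(P) = {a}
FIRST(S) = {a}
FOLLOW(P) = {$}
FOLLOW(S) = {$}
Therefore, FOLLOW(S) = {$}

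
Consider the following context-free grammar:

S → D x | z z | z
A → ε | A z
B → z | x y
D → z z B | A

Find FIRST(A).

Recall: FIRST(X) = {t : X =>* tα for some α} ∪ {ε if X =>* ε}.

We compute FIRST(A) using the standard algorithm.
FIRST(A) = {z, ε}
FIRST(B) = {x, z}
FIRST(D) = {z, ε}
FIRST(S) = {x, z}
Therefore, FIRST(A) = {z, ε}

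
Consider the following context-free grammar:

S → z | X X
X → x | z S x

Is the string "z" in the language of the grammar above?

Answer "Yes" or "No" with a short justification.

Yes - a valid derivation exists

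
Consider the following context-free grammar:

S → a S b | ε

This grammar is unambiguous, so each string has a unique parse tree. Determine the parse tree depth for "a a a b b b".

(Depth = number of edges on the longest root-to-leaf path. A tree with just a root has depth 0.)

4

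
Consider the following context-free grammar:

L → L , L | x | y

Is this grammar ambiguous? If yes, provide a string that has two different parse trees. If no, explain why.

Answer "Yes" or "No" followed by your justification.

Yes - the string 'x , y , x , x' has two distinct leftmost derivations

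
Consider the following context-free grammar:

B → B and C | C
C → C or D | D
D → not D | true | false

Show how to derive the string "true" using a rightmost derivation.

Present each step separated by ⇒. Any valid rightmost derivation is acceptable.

B ⇒ C ⇒ D ⇒ true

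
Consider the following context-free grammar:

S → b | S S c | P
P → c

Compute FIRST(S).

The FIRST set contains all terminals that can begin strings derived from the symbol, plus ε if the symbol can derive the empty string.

We compute FIRST(S) using the standard algorithm.
FIRST(P) = {c}
FIRST(S) = {b, c}
Therefore, FIRST(S) = {b, c}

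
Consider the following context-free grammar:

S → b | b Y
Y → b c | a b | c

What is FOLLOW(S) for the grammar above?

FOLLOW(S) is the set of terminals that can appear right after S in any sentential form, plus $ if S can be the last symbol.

We compute FOLLOW(S) using the standard algorithm.
FOLLOW(S) starts with {$}.
FIRST(S) = {b}
FIRST(Y) = {a, b, c}
FOLLOW(S) = {$}
FOLLOW(Y) = {$}
Therefore, FOLLOW(S) = {$}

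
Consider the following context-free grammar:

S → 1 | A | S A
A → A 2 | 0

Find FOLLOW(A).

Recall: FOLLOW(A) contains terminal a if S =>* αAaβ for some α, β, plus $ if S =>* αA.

We compute FOLLOW(A) using the standard algorithm.
FOLLOW(S) starts with {$}.
FIRST(A) = {0}
FIRST(S) = {0, 1}
FOLLOW(A) = {$, 0, 2}
FOLLOW(S) = {$, 0}
Therefore, FOLLOW(A) = {$, 0, 2}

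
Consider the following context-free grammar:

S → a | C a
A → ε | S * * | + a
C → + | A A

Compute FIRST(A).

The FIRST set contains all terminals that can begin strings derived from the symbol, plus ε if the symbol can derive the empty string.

We compute FIRST(A) using the standard algorithm.
FIRST(A) = {+, a, ε}
FIRST(C) = {+, a, ε}
FIRST(S) = {+, a}
Therefore, FIRST(A) = {+, a, ε}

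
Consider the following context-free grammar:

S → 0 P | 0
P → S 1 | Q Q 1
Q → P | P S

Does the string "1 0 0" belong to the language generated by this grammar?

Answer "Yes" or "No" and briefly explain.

No - no valid derivation exists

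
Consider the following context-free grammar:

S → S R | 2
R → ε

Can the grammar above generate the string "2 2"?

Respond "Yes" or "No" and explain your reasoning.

No - no valid derivation exists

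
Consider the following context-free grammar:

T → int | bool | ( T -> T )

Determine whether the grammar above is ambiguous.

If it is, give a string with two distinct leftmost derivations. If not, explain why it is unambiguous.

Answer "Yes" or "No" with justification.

No - the grammar is unambiguous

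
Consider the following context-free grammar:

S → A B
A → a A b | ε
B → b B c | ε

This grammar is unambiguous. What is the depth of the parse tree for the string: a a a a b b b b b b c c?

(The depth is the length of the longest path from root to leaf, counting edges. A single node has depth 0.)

6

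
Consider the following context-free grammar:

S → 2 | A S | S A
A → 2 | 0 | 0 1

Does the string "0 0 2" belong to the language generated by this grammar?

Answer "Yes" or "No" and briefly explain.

Yes - a valid derivation exists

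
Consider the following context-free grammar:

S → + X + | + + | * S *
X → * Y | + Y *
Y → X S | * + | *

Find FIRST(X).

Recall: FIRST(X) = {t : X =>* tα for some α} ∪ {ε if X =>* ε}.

We compute FIRST(X) using the standard algorithm.
FIRST(S) = {*, +}
FIRST(X) = {*, +}
FIRST(Y) = {*, +}
Therefore, FIRST(X) = {*, +}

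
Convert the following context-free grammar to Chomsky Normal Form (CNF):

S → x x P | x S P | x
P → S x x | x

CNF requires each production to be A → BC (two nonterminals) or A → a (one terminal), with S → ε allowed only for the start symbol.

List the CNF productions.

TX → x; S → x; P → x; S → TX X0; X0 → TX P; S → TX X1; X1 → S P; P → S X2; X2 → TX TX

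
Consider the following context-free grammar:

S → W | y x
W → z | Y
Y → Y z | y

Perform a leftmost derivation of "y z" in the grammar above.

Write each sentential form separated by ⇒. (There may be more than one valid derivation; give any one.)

S ⇒ W ⇒ Y ⇒ Y z ⇒ y z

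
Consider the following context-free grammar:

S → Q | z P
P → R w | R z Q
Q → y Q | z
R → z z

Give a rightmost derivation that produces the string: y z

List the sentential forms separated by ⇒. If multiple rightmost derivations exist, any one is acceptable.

S ⇒ Q ⇒ y Q ⇒ y z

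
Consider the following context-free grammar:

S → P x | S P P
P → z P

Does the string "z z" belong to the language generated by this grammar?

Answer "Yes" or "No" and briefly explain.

No - no valid derivation exists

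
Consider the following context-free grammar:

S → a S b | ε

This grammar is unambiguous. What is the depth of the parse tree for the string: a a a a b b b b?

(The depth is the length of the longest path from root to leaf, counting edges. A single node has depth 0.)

5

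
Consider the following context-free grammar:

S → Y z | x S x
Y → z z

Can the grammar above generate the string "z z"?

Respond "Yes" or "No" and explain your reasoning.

No - no valid derivation exists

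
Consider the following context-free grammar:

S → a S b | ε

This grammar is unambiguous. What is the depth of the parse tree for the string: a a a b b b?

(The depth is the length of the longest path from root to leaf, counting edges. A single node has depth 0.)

4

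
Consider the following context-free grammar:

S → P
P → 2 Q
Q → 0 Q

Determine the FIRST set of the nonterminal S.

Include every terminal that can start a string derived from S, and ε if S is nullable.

We compute FIRST(S) using the standard algorithm.
FIRST(P) = {2}
FIRST(Q) = {0}
FIRST(S) = {2}
Therefore, FIRST(S) = {2}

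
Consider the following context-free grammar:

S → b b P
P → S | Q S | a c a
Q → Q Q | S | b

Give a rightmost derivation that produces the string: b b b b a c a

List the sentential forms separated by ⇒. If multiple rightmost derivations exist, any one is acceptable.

S ⇒ b b P ⇒ b b S ⇒ b b b b P ⇒ b b b b a c a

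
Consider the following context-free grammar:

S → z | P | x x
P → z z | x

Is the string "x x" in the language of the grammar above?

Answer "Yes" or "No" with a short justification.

Yes - a valid derivation exists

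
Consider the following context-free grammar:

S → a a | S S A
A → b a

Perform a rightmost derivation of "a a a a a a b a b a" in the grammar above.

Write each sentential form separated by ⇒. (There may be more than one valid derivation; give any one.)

S ⇒ S S A ⇒ S S b a ⇒ S S S A b a ⇒ S S S b a b a ⇒ S S a a b a b a ⇒ S a a a a b a b a ⇒ a a a a a a b a b a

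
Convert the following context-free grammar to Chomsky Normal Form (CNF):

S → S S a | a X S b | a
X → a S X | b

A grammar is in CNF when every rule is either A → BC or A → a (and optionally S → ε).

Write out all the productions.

TA → a; TB → b; S → a; X → b; S → S X0; X0 → S TA; S → TA X1; X1 → X X2; X2 → S TB; X → TA X3; X3 → S X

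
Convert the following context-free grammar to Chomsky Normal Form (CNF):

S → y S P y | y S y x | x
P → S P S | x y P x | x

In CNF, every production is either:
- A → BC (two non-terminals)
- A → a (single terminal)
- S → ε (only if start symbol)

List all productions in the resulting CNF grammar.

TY → y; TX → x; S → x; P → x; S → TY X0; X0 → S X1; X1 → P TY; S → TY X2; X2 → S X3; X3 → TY TX; P → S X4; X4 → P S; P → TX X5; X5 → TY X6; X6 → P TX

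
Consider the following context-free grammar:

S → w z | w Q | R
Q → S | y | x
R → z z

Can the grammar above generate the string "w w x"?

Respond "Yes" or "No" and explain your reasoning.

Yes - a valid derivation exists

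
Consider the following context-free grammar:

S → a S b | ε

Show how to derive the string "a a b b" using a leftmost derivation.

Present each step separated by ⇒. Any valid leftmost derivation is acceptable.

S ⇒ a S b ⇒ a a S b b ⇒ a a b b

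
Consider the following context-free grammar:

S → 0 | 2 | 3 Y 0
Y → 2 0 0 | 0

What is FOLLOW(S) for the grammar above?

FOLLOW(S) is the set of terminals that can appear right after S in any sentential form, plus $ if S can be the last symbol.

We compute FOLLOW(S) using the standard algorithm.
FOLLOW(S) starts with {$}.
FIRST(S) = {0, 2, 3}
FIRST(Y) = {0, 2}
FOLLOW(S) = {$}
FOLLOW(Y) = {0}
Therefore, FOLLOW(S) = {$}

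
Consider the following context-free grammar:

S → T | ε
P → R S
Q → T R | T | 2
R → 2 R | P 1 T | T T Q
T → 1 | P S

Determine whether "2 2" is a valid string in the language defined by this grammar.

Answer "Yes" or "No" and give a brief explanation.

No - no valid derivation exists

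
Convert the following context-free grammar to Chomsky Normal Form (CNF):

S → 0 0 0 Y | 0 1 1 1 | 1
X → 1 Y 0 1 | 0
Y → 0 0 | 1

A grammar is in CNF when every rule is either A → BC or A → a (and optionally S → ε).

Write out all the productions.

T0 → 0; T1 → 1; S → 1; X → 0; Y → 1; S → T0 X0; X0 → T0 X1; X1 → T0 Y; S → T0 X2; X2 → T1 X3; X3 → T1 T1; X → T1 X4; X4 → Y X5; X5 → T0 T1; Y → T0 T0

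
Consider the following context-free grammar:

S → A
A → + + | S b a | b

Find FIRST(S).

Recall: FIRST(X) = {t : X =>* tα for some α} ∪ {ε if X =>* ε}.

We compute FIRST(S) using the standard algorithm.
FIRST(A) = {+, b}
FIRST(S) = {+, b}
Therefore, FIRST(S) = {+, b}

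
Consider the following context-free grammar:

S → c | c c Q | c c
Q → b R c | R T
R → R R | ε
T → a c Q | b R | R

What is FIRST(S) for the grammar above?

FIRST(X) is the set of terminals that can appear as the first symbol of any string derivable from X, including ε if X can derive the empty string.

We compute FIRST(S) using the standard algorithm.
FIRST(Q) = {a, b, ε}
FIRST(R) = {ε}
FIRST(S) = {c}
FIRST(T) = {a, b, ε}
Therefore, FIRST(S) = {c}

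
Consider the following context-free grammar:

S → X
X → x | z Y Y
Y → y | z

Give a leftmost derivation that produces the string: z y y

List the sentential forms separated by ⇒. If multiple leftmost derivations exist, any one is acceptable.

S ⇒ X ⇒ z Y Y ⇒ z y Y ⇒ z y y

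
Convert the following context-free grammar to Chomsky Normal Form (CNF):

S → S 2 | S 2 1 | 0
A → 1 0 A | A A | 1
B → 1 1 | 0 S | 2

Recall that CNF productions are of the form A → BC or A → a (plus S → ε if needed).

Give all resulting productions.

T2 → 2; T1 → 1; S → 0; T0 → 0; A → 1; B → 2; S → S T2; S → S X0; X0 → T2 T1; A → T1 X1; X1 → T0 A; A → A A; B → T1 T1; B → T0 S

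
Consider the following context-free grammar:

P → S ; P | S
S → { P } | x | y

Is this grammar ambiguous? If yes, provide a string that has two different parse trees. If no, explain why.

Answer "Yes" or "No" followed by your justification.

No - the grammar is unambiguous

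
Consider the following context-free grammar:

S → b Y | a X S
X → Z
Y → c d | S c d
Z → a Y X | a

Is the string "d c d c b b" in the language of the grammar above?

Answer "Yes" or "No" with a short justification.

No - no valid derivation exists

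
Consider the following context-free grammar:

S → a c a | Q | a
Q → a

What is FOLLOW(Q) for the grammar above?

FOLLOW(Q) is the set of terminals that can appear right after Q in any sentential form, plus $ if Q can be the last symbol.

We compute FOLLOW(Q) using the standard algorithm.
FOLLOW(S) starts with {$}.
FIRST(Q) = {a}
FIRST(S) = {a}
FOLLOW(Q) = {$}
FOLLOW(S) = {$}
Therefore, FOLLOW(Q) = {$}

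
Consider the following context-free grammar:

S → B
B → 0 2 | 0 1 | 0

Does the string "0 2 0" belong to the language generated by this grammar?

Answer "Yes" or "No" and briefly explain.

No - no valid derivation exists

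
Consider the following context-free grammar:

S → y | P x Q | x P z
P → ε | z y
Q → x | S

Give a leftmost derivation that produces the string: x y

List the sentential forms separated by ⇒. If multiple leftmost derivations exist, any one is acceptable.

S ⇒ P x Q ⇒ x Q ⇒ x S ⇒ x y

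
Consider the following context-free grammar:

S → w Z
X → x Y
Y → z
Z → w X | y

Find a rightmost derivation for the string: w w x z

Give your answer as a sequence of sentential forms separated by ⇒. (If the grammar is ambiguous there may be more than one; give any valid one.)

S ⇒ w Z ⇒ w w X ⇒ w w x Y ⇒ w w x z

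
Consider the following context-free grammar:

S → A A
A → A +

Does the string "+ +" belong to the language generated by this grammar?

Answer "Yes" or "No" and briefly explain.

No - no valid derivation exists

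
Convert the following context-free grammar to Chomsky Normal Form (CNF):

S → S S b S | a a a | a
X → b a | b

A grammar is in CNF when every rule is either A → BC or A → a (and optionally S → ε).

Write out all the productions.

TB → b; TA → a; S → a; X → b; S → S X0; X0 → S X1; X1 → TB S; S → TA X2; X2 → TA TA; X → TB TA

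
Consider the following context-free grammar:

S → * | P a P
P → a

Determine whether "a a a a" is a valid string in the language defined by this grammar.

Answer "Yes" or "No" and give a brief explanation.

No - no valid derivation exists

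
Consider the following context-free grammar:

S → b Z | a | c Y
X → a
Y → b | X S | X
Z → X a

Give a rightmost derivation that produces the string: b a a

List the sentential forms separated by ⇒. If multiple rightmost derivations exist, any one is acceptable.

S ⇒ b Z ⇒ b X a ⇒ b a a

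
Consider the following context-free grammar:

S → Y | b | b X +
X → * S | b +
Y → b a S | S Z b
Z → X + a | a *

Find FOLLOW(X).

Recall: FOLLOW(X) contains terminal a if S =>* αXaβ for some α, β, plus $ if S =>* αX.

We compute FOLLOW(X) using the standard algorithm.
FOLLOW(S) starts with {$}.
FIRST(S) = {b}
FIRST(X) = {*, b}
FIRST(Y) = {b}
FIRST(Z) = {*, a, b}
FOLLOW(S) = {$, *, +, a, b}
FOLLOW(X) = {+}
FOLLOW(Y) = {$, *, +, a, b}
FOLLOW(Z) = {b}
Therefore, FOLLOW(X) = {+}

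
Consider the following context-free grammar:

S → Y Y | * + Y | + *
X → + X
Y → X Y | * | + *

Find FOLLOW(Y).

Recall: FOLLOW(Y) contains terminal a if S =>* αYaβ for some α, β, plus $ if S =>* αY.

We compute FOLLOW(Y) using the standard algorithm.
FOLLOW(S) starts with {$}.
FIRST(S) = {*, +}
FIRST(X) = {+}
FIRST(Y) = {*, +}
FOLLOW(S) = {$}
FOLLOW(X) = {*, +}
FOLLOW(Y) = {$, *, +}
Therefore, FOLLOW(Y) = {$, *, +}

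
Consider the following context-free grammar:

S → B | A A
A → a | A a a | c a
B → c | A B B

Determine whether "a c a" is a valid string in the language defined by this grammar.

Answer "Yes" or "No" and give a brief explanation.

Yes - a valid derivation exists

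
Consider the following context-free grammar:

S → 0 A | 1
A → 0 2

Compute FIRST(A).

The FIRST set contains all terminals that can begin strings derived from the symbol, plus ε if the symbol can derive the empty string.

We compute FIRST(A) using the standard algorithm.
FIRST(A) = {0}
FIRST(S) = {0, 1}
Therefore, FIRST(A) = {0}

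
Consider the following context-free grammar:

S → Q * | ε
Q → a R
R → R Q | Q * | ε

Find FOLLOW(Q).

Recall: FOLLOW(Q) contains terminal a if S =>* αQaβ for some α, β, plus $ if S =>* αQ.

We compute FOLLOW(Q) using the standard algorithm.
FOLLOW(S) starts with {$}.
FIRST(Q) = {a}
FIRST(R) = {a, ε}
FIRST(S) = {a, ε}
FOLLOW(Q) = {*, a}
FOLLOW(R) = {*, a}
FOLLOW(S) = {$}
Therefore, FOLLOW(Q) = {*, a}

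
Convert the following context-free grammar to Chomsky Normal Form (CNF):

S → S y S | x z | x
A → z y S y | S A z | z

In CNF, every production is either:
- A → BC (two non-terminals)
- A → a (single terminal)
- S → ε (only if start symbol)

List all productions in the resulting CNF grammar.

TY → y; TX → x; TZ → z; S → x; A → z; S → S X0; X0 → TY S; S → TX TZ; A → TZ X1; X1 → TY X2; X2 → S TY; A → S X3; X3 → A TZ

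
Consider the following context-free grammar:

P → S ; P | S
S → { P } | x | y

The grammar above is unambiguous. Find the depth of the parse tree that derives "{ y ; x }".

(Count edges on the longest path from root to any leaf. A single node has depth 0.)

5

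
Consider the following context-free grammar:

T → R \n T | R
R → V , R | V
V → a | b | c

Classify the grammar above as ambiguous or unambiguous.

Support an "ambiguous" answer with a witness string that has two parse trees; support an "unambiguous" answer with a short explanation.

Unambiguous - every string in the language has a unique parse tree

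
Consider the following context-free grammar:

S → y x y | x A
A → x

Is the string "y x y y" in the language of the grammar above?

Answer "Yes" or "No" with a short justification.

No - no valid derivation exists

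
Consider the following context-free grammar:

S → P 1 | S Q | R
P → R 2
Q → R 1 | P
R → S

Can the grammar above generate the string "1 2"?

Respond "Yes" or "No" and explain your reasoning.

No - no valid derivation exists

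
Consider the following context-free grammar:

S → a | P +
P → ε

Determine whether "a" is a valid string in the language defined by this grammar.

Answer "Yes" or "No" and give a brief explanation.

Yes - a valid derivation exists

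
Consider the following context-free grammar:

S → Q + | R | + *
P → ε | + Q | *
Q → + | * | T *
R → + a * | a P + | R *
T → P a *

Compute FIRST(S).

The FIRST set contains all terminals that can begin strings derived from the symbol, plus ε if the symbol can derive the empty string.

We compute FIRST(S) using the standard algorithm.
FIRST(P) = {*, +, ε}
FIRST(Q) = {*, +, a}
FIRST(R) = {+, a}
FIRST(S) = {*, +, a}
FIRST(T) = {*, +, a}
Therefore, FIRST(S) = {*, +, a}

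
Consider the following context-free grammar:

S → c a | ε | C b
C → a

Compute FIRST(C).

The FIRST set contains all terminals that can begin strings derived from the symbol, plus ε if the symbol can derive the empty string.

We compute FIRST(C) using the standard algorithm.
FIRST(C) = {a}
FIRST(S) = {a, c, ε}
Therefore, FIRST(C) = {a}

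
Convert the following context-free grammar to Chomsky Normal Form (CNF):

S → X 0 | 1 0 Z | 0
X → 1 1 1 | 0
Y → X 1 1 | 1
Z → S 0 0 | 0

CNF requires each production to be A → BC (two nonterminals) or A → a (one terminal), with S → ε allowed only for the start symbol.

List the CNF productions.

T0 → 0; T1 → 1; S → 0; X → 0; Y → 1; Z → 0; S → X T0; S → T1 X0; X0 → T0 Z; X → T1 X1; X1 → T1 T1; Y → X X2; X2 → T1 T1; Z → S X3; X3 → T0 T0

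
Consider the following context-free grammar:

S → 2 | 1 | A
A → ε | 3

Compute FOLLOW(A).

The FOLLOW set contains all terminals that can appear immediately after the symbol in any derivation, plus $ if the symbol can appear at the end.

We compute FOLLOW(A) using the standard algorithm.
FOLLOW(S) starts with {$}.
FIRST(A) = {3, ε}
FIRST(S) = {1, 2, 3, ε}
FOLLOW(A) = {$}
FOLLOW(S) = {$}
Therefore, FOLLOW(A) = {$}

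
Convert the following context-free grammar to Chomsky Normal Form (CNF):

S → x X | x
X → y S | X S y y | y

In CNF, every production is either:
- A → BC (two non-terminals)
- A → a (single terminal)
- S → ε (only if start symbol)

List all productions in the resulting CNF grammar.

TX → x; S → x; TY → y; X → y; S → TX X; X → TY S; X → X X0; X0 → S X1; X1 → TY TY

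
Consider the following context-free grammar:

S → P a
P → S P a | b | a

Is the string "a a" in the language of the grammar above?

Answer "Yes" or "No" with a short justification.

Yes - a valid derivation exists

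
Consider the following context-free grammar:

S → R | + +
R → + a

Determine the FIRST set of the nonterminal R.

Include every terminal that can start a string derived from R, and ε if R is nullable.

We compute FIRST(R) using the standard algorithm.
FIRST(R) = {+}
FIRST(S) = {+}
Therefore, FIRST(R) = {+}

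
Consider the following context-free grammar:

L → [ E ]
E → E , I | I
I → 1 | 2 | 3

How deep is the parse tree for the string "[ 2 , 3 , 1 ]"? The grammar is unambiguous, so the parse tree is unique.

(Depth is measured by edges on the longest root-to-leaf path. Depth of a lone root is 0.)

5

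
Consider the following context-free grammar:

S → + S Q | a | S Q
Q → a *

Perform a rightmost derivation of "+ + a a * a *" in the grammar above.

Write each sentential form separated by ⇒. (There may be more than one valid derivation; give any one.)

S ⇒ + S Q ⇒ + S a * ⇒ + + S Q a * ⇒ + + S a * a * ⇒ + + a a * a *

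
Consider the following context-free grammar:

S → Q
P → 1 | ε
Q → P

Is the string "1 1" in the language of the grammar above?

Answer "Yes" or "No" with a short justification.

No - no valid derivation exists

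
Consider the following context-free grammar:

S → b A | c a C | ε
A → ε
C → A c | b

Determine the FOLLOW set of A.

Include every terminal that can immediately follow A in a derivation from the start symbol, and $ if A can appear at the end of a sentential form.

We compute FOLLOW(A) using the standard algorithm.
FOLLOW(S) starts with {$}.
FIRST(A) = {ε}
FIRST(C) = {b, c}
FIRST(S) = {b, c, ε}
FOLLOW(A) = {$, c}
FOLLOW(C) = {$}
FOLLOW(S) = {$}
Therefore, FOLLOW(A) = {$, c}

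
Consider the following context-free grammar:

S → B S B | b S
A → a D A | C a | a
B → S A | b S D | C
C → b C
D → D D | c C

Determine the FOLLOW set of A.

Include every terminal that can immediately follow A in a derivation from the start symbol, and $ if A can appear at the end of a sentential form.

We compute FOLLOW(A) using the standard algorithm.
FOLLOW(S) starts with {$}.
FIRST(A) = {a, b}
FIRST(B) = {b}
FIRST(C) = {b}
FIRST(D) = {c}
FIRST(S) = {b}
FOLLOW(A) = {$, a, b, c}
FOLLOW(B) = {$, a, b, c}
FOLLOW(C) = {$, a, b, c}
FOLLOW(D) = {$, a, b, c}
FOLLOW(S) = {$, a, b, c}
Therefore, FOLLOW(A) = {$, a, b, c}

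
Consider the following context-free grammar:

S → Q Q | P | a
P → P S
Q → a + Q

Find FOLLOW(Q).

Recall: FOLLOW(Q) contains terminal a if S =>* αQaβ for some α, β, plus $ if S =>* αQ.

We compute FOLLOW(Q) using the standard algorithm.
FOLLOW(S) starts with {$}.
FIRST(P) = {}
FIRST(Q) = {a}
FIRST(S) = {a}
FOLLOW(P) = {$, a}
FOLLOW(Q) = {$, a}
FOLLOW(S) = {$, a}
Therefore, FOLLOW(Q) = {$, a}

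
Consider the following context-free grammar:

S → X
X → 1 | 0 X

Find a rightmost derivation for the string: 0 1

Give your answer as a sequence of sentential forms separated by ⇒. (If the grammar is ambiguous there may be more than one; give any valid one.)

S ⇒ X ⇒ 0 X ⇒ 0 1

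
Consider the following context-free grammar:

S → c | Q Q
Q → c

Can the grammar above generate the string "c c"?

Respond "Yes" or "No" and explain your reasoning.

Yes - a valid derivation exists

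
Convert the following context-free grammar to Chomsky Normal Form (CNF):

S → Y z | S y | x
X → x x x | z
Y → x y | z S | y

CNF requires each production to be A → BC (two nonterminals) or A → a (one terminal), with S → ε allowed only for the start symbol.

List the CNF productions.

TZ → z; TY → y; S → x; TX → x; X → z; Y → y; S → Y TZ; S → S TY; X → TX X0; X0 → TX TX; Y → TX TY; Y → TZ S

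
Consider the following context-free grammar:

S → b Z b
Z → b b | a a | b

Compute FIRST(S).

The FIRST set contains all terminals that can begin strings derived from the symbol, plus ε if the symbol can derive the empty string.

We compute FIRST(S) using the standard algorithm.
FIRST(S) = {b}
FIRST(Z) = {a, b}
Therefore, FIRST(S) = {b}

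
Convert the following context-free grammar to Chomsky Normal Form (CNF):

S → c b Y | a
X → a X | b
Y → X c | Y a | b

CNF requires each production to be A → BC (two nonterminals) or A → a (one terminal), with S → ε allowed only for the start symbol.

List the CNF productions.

TC → c; TB → b; S → a; TA → a; X → b; Y → b; S → TC X0; X0 → TB Y; X → TA X; Y → X TC; Y → Y TA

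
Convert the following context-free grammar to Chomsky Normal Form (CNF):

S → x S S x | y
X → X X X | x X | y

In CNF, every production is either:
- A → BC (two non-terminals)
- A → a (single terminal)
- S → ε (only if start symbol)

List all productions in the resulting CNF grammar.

TX → x; S → y; X → y; S → TX X0; X0 → S X1; X1 → S TX; X → X X2; X2 → X X; X → TX X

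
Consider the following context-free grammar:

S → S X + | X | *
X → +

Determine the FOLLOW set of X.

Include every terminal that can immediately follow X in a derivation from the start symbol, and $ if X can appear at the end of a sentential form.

We compute FOLLOW(X) using the standard algorithm.
FOLLOW(S) starts with {$}.
FIRST(S) = {*, +}
FIRST(X) = {+}
FOLLOW(S) = {$, +}
FOLLOW(X) = {$, +}
Therefore, FOLLOW(X) = {$, +}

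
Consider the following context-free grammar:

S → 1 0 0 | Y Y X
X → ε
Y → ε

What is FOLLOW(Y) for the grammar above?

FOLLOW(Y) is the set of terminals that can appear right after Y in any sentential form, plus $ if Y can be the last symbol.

We compute FOLLOW(Y) using the standard algorithm.
FOLLOW(S) starts with {$}.
FIRST(S) = {1, ε}
FIRST(X) = {ε}
FIRST(Y) = {ε}
FOLLOW(S) = {$}
FOLLOW(X) = {$}
FOLLOW(Y) = {$}
Therefore, FOLLOW(Y) = {$}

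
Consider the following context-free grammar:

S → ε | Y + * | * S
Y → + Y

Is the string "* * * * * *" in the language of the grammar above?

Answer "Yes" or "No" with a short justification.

Yes - a valid derivation exists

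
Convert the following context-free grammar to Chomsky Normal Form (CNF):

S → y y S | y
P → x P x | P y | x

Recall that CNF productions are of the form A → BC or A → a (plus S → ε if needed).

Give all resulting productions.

TY → y; S → y; TX → x; P → x; S → TY X0; X0 → TY S; P → TX X1; X1 → P TX; P → P TY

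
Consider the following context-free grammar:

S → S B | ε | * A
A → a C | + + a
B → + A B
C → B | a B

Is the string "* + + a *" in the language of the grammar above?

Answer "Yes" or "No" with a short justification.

No - no valid derivation exists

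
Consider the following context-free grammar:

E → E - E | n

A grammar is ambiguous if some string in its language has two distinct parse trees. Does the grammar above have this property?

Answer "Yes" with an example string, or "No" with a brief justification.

Yes - the string 'n - n - n - n' has two distinct parse trees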